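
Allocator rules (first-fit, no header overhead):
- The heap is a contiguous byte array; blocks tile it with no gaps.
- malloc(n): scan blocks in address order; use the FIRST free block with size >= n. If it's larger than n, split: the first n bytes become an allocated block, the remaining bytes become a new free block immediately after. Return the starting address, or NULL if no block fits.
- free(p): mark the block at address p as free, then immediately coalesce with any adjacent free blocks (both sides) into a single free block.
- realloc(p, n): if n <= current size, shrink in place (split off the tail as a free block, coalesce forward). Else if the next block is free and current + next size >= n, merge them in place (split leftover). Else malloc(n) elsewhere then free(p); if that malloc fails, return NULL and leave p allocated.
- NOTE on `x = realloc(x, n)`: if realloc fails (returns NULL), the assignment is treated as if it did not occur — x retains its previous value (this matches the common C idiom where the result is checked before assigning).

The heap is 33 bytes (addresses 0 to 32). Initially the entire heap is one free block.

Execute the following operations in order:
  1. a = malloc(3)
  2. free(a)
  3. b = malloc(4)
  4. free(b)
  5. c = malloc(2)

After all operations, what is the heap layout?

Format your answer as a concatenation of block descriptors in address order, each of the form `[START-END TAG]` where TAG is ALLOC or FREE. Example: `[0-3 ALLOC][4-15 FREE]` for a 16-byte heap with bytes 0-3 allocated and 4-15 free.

Op 1: a = malloc(3) -> a = 0; heap: [0-2 ALLOC][3-32 FREE]
Op 2: free(a) -> (freed a); heap: [0-32 FREE]
Op 3: b = malloc(4) -> b = 0; heap: [0-3 ALLOC][4-32 FREE]
Op 4: free(b) -> (freed b); heap: [0-32 FREE]
Op 5: c = malloc(2) -> c = 0; heap: [0-1 ALLOC][2-32 FREE]

Answer: [0-1 ALLOC][2-32 FREE]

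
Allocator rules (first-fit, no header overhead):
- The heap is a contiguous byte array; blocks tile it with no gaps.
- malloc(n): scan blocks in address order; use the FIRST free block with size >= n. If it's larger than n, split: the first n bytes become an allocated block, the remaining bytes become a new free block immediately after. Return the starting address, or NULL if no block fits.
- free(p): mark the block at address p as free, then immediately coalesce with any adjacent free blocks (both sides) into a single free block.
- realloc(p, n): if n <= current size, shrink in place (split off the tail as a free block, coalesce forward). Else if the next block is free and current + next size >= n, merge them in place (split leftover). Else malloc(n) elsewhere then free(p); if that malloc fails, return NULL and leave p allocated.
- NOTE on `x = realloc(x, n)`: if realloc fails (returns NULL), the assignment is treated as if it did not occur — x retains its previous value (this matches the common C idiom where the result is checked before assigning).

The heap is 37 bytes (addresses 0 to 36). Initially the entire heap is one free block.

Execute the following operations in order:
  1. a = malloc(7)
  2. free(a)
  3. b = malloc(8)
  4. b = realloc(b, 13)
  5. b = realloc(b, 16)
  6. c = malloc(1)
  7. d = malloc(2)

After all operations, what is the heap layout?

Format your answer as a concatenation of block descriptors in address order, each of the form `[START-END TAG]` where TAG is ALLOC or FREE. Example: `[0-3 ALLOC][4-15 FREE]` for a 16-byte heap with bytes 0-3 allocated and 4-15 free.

Op 1: a = malloc(7) -> a = 0; heap: [0-6 ALLOC][7-36 FREE]
Op 2: free(a) -> (freed a); heap: [0-36 FREE]
Op 3: b = malloc(8) -> b = 0; heap: [0-7 ALLOC][8-36 FREE]
Op 4: b = realloc(b, 13) -> b = 0; heap: [0-12 ALLOC][13-36 FREE]
Op 5: b = realloc(b, 16) -> b = 0; heap: [0-15 ALLOC][16-36 FREE]
Op 6: c = malloc(1) -> c = 16; heap: [0-15 ALLOC][16-16 ALLOC][17-36 FREE]
Op 7: d = malloc(2) -> d = 17; heap: [0-15 ALLOC][16-16 ALLOC][17-18 ALLOC][19-36 FREE]

Answer: [0-15 ALLOC][16-16 ALLOC][17-18 ALLOC][19-36 FREE]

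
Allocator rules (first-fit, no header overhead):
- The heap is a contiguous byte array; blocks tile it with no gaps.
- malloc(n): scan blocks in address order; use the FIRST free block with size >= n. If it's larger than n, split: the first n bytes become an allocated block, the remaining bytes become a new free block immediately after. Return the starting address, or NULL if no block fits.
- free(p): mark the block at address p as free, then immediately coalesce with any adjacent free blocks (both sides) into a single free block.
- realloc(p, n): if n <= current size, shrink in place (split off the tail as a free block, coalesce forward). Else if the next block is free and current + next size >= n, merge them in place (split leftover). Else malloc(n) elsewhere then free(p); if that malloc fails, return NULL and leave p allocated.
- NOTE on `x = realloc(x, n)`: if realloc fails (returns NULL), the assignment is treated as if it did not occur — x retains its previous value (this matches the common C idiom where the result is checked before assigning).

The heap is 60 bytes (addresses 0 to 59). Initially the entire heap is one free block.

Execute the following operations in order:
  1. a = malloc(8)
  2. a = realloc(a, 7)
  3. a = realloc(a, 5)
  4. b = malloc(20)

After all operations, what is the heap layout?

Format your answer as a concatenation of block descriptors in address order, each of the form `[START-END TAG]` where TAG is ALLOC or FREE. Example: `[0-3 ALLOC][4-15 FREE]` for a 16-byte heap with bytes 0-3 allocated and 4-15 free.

Answer: [0-4 ALLOC][5-24 ALLOC][25-59 FREE]

Derivation:
Op 1: a = malloc(8) -> a = 0; heap: [0-7 ALLOC][8-59 FREE]
Op 2: a = realloc(a, 7) -> a = 0; heap: [0-6 ALLOC][7-59 FREE]
Op 3: a = realloc(a, 5) -> a = 0; heap: [0-4 ALLOC][5-59 FREE]
Op 4: b = malloc(20) -> b = 5; heap: [0-4 ALLOC][5-24 ALLOC][25-59 FREE]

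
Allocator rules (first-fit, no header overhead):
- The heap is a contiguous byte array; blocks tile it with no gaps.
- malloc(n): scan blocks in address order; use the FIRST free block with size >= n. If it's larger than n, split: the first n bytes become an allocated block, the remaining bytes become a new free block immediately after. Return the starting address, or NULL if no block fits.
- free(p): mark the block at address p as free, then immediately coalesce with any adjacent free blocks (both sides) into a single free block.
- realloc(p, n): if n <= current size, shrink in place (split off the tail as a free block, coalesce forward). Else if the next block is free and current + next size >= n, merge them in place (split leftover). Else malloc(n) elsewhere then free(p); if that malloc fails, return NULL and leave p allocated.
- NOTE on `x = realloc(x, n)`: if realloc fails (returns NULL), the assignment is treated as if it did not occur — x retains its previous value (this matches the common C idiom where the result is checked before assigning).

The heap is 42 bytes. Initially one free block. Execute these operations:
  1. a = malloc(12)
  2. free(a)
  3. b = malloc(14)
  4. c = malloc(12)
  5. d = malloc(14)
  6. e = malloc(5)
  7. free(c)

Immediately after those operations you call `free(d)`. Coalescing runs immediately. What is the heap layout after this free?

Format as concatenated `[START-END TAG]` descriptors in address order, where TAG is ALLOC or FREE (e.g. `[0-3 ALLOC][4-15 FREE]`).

Answer: [0-13 ALLOC][14-41 FREE]

Derivation:
Op 1: a = malloc(12) -> a = 0; heap: [0-11 ALLOC][12-41 FREE]
Op 2: free(a) -> (freed a); heap: [0-41 FREE]
Op 3: b = malloc(14) -> b = 0; heap: [0-13 ALLOC][14-41 FREE]
Op 4: c = malloc(12) -> c = 14; heap: [0-13 ALLOC][14-25 ALLOC][26-41 FREE]
Op 5: d = malloc(14) -> d = 26; heap: [0-13 ALLOC][14-25 ALLOC][26-39 ALLOC][40-41 FREE]
Op 6: e = malloc(5) -> e = NULL; heap: [0-13 ALLOC][14-25 ALLOC][26-39 ALLOC][40-41 FREE]
Op 7: free(c) -> (freed c); heap: [0-13 ALLOC][14-25 FREE][26-39 ALLOC][40-41 FREE]
free(d): d = 26 -> block [26-39 ALLOC]; mark free, coalesce with adjacent free neighbors -> [0-13 ALLOC][14-41 FREE]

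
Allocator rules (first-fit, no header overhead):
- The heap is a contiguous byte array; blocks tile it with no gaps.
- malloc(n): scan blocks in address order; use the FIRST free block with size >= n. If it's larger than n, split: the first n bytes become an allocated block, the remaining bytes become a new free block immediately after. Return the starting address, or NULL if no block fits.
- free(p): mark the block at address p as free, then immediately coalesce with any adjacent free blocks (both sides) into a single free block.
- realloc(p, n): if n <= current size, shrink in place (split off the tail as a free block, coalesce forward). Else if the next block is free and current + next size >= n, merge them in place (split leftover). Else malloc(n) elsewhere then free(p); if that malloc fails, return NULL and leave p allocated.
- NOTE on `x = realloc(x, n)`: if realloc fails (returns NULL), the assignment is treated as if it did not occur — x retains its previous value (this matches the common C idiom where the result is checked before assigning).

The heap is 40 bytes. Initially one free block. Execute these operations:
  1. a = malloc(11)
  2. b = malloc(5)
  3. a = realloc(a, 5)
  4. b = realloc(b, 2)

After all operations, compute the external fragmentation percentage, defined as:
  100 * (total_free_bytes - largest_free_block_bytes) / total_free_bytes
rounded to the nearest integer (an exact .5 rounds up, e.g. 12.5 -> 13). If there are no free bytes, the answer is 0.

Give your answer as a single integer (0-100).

Op 1: a = malloc(11) -> a = 0; heap: [0-10 ALLOC][11-39 FREE]
Op 2: b = malloc(5) -> b = 11; heap: [0-10 ALLOC][11-15 ALLOC][16-39 FREE]
Op 3: a = realloc(a, 5) -> a = 0; heap: [0-4 ALLOC][5-10 FREE][11-15 ALLOC][16-39 FREE]
Op 4: b = realloc(b, 2) -> b = 11; heap: [0-4 ALLOC][5-10 FREE][11-12 ALLOC][13-39 FREE]
Free blocks: [6 27] total_free=33 largest=27 -> 100*(33-27)/33 = 600/33 ≈ 18.182 -> rounds to 18

Answer: 18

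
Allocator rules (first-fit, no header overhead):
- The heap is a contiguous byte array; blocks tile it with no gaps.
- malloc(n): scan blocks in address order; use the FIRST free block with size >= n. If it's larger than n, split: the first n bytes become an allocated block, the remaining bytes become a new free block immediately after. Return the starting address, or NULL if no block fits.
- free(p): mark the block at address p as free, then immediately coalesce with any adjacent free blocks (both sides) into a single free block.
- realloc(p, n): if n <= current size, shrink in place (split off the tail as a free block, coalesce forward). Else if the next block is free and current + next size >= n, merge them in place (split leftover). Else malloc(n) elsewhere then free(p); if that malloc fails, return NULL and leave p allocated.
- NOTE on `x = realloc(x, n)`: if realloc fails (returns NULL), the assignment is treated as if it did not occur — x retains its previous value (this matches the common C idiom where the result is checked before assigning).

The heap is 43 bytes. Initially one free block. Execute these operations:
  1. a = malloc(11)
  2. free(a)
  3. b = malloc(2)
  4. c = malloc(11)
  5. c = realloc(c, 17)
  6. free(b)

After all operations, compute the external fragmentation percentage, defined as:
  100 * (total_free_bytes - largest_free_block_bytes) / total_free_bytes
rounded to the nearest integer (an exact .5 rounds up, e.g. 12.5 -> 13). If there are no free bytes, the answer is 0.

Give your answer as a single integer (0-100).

Answer: 8

Derivation:
Op 1: a = malloc(11) -> a = 0; heap: [0-10 ALLOC][11-42 FREE]
Op 2: free(a) -> (freed a); heap: [0-42 FREE]
Op 3: b = malloc(2) -> b = 0; heap: [0-1 ALLOC][2-42 FREE]
Op 4: c = malloc(11) -> c = 2; heap: [0-1 ALLOC][2-12 ALLOC][13-42 FREE]
Op 5: c = realloc(c, 17) -> c = 2; heap: [0-1 ALLOC][2-18 ALLOC][19-42 FREE]
Op 6: free(b) -> (freed b); heap: [0-1 FREE][2-18 ALLOC][19-42 FREE]
Free blocks: [2 24] total_free=26 largest=24 -> 100*(26-24)/26 = 200/26 ≈ 7.692 -> rounds to 8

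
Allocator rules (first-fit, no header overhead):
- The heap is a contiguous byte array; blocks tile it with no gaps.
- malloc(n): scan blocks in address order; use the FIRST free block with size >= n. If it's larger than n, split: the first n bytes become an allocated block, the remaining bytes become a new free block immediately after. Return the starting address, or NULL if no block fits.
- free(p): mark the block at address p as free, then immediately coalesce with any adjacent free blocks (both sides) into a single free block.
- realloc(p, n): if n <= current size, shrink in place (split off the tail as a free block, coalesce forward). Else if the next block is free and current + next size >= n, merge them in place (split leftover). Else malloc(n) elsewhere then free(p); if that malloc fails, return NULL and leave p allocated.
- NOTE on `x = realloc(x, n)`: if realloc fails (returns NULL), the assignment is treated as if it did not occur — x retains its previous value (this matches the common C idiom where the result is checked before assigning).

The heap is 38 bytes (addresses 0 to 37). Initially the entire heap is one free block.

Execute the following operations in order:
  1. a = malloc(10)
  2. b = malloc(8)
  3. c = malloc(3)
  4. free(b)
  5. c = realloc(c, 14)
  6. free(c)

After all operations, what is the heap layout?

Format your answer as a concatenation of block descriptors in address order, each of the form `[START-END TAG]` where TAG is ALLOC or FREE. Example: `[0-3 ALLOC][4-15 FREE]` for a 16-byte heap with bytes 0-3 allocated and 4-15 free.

Answer: [0-9 ALLOC][10-37 FREE]

Derivation:
Op 1: a = malloc(10) -> a = 0; heap: [0-9 ALLOC][10-37 FREE]
Op 2: b = malloc(8) -> b = 10; heap: [0-9 ALLOC][10-17 ALLOC][18-37 FREE]
Op 3: c = malloc(3) -> c = 18; heap: [0-9 ALLOC][10-17 ALLOC][18-20 ALLOC][21-37 FREE]
Op 4: free(b) -> (freed b); heap: [0-9 ALLOC][10-17 FREE][18-20 ALLOC][21-37 FREE]
Op 5: c = realloc(c, 14) -> c = 18; heap: [0-9 ALLOC][10-17 FREE][18-31 ALLOC][32-37 FREE]
Op 6: free(c) -> (freed c); heap: [0-9 ALLOC][10-37 FREE]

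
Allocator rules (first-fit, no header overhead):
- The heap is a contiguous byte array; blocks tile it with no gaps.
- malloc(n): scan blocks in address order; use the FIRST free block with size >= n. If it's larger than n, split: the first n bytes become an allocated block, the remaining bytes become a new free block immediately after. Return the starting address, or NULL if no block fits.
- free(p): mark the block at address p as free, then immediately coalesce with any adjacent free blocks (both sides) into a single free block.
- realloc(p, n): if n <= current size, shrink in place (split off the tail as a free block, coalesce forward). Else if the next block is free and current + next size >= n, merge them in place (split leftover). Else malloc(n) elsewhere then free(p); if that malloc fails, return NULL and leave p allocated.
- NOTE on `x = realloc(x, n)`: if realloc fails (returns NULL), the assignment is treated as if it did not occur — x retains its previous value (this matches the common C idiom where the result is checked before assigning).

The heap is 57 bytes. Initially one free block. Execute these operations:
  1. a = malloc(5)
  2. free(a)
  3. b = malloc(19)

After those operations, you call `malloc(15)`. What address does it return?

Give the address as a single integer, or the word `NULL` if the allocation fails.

Op 1: a = malloc(5) -> a = 0; heap: [0-4 ALLOC][5-56 FREE]
Op 2: free(a) -> (freed a); heap: [0-56 FREE]
Op 3: b = malloc(19) -> b = 0; heap: [0-18 ALLOC][19-56 FREE]
malloc(15): first-fit scan over [0-18 ALLOC][19-56 FREE] -> 19

Answer: 19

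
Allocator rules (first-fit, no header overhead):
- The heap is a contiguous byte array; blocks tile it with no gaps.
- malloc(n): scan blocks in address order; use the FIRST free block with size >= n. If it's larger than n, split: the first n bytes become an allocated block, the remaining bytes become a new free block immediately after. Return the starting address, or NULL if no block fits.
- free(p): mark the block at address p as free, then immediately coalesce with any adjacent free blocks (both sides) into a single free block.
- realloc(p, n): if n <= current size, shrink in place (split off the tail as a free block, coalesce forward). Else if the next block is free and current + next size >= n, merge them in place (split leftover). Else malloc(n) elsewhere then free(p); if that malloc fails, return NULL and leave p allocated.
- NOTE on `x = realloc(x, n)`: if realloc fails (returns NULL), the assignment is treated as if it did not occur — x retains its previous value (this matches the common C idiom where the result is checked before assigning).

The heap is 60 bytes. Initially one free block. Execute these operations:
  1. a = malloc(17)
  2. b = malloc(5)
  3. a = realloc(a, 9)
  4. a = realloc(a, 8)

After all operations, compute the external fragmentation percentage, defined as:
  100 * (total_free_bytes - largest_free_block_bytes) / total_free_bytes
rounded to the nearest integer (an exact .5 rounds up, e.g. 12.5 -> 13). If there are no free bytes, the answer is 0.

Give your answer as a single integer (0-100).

Answer: 19

Derivation:
Op 1: a = malloc(17) -> a = 0; heap: [0-16 ALLOC][17-59 FREE]
Op 2: b = malloc(5) -> b = 17; heap: [0-16 ALLOC][17-21 ALLOC][22-59 FREE]
Op 3: a = realloc(a, 9) -> a = 0; heap: [0-8 ALLOC][9-16 FREE][17-21 ALLOC][22-59 FREE]
Op 4: a = realloc(a, 8) -> a = 0; heap: [0-7 ALLOC][8-16 FREE][17-21 ALLOC][22-59 FREE]
Free blocks: [9 38] total_free=47 largest=38 -> 100*(47-38)/47 = 900/47 ≈ 19.149 -> rounds to 19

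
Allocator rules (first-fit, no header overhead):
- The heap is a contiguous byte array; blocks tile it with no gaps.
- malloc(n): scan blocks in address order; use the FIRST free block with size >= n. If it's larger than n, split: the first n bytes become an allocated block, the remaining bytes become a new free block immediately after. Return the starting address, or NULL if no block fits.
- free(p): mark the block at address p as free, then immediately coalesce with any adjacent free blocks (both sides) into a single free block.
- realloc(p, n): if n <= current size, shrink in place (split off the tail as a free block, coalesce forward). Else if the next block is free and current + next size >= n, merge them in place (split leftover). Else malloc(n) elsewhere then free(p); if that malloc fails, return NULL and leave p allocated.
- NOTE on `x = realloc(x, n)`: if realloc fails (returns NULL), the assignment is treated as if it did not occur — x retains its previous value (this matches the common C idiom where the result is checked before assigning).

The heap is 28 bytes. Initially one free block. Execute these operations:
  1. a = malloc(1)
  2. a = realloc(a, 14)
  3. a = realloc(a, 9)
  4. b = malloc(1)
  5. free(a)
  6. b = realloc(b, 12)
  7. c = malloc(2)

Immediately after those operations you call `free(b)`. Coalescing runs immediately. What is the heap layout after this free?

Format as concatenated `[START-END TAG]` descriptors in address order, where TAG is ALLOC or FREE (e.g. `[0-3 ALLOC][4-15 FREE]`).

Answer: [0-1 ALLOC][2-27 FREE]

Derivation:
Op 1: a = malloc(1) -> a = 0; heap: [0-0 ALLOC][1-27 FREE]
Op 2: a = realloc(a, 14) -> a = 0; heap: [0-13 ALLOC][14-27 FREE]
Op 3: a = realloc(a, 9) -> a = 0; heap: [0-8 ALLOC][9-27 FREE]
Op 4: b = malloc(1) -> b = 9; heap: [0-8 ALLOC][9-9 ALLOC][10-27 FREE]
Op 5: free(a) -> (freed a); heap: [0-8 FREE][9-9 ALLOC][10-27 FREE]
Op 6: b = realloc(b, 12) -> b = 9; heap: [0-8 FREE][9-20 ALLOC][21-27 FREE]
Op 7: c = malloc(2) -> c = 0; heap: [0-1 ALLOC][2-8 FREE][9-20 ALLOC][21-27 FREE]
free(b): b = 9 -> block [9-20 ALLOC]; mark free, coalesce with adjacent free neighbors -> [0-1 ALLOC][2-27 FREE]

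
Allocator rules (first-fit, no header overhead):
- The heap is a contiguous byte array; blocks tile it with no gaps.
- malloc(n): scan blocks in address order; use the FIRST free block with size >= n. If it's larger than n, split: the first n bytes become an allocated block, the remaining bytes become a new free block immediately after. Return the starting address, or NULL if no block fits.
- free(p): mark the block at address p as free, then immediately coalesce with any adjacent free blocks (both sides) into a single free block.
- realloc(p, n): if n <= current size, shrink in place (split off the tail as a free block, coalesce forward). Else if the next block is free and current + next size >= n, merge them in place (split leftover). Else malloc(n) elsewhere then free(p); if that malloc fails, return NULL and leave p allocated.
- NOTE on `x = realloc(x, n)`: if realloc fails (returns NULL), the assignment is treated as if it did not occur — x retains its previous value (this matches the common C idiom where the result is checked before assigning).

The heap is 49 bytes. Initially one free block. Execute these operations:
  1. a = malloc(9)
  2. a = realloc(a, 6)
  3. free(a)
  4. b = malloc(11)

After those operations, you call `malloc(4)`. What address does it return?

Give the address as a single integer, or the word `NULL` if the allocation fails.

Op 1: a = malloc(9) -> a = 0; heap: [0-8 ALLOC][9-48 FREE]
Op 2: a = realloc(a, 6) -> a = 0; heap: [0-5 ALLOC][6-48 FREE]
Op 3: free(a) -> (freed a); heap: [0-48 FREE]
Op 4: b = malloc(11) -> b = 0; heap: [0-10 ALLOC][11-48 FREE]
malloc(4): first-fit scan over [0-10 ALLOC][11-48 FREE] -> 11

Answer: 11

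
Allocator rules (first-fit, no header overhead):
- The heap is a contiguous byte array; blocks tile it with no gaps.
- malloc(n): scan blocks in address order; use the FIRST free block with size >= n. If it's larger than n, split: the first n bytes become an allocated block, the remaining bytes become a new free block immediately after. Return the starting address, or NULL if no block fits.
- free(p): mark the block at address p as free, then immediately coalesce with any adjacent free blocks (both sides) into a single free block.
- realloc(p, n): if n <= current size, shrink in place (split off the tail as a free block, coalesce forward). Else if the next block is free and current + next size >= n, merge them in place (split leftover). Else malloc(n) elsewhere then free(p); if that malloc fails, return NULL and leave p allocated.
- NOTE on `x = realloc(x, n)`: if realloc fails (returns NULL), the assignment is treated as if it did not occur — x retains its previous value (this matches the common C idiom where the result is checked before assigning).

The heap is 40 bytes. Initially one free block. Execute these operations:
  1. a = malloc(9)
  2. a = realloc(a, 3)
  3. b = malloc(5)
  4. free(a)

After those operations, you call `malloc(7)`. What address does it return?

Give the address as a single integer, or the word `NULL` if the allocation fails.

Answer: 8

Derivation:
Op 1: a = malloc(9) -> a = 0; heap: [0-8 ALLOC][9-39 FREE]
Op 2: a = realloc(a, 3) -> a = 0; heap: [0-2 ALLOC][3-39 FREE]
Op 3: b = malloc(5) -> b = 3; heap: [0-2 ALLOC][3-7 ALLOC][8-39 FREE]
Op 4: free(a) -> (freed a); heap: [0-2 FREE][3-7 ALLOC][8-39 FREE]
malloc(7): first-fit scan over [0-2 FREE][3-7 ALLOC][8-39 FREE] -> 8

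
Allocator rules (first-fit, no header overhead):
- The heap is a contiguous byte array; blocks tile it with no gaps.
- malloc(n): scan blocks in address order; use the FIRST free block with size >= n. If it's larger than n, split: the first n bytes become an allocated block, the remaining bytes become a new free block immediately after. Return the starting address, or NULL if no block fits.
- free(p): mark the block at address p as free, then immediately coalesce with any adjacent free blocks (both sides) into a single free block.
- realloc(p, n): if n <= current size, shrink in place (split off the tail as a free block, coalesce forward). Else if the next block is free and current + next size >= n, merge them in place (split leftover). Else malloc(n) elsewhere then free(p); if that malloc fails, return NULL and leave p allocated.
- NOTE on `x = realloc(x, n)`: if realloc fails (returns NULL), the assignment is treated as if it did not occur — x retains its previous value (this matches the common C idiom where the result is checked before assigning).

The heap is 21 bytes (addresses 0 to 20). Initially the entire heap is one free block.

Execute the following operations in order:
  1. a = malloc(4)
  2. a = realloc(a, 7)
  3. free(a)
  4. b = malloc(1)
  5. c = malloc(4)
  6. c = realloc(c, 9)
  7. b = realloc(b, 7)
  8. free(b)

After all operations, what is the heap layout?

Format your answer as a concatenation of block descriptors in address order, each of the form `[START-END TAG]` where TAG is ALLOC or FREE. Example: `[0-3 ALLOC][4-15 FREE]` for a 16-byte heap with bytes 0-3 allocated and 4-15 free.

Op 1: a = malloc(4) -> a = 0; heap: [0-3 ALLOC][4-20 FREE]
Op 2: a = realloc(a, 7) -> a = 0; heap: [0-6 ALLOC][7-20 FREE]
Op 3: free(a) -> (freed a); heap: [0-20 FREE]
Op 4: b = malloc(1) -> b = 0; heap: [0-0 ALLOC][1-20 FREE]
Op 5: c = malloc(4) -> c = 1; heap: [0-0 ALLOC][1-4 ALLOC][5-20 FREE]
Op 6: c = realloc(c, 9) -> c = 1; heap: [0-0 ALLOC][1-9 ALLOC][10-20 FREE]
Op 7: b = realloc(b, 7) -> b = 10; heap: [0-0 FREE][1-9 ALLOC][10-16 ALLOC][17-20 FREE]
Op 8: free(b) -> (freed b); heap: [0-0 FREE][1-9 ALLOC][10-20 FREE]

Answer: [0-0 FREE][1-9 ALLOC][10-20 FREE]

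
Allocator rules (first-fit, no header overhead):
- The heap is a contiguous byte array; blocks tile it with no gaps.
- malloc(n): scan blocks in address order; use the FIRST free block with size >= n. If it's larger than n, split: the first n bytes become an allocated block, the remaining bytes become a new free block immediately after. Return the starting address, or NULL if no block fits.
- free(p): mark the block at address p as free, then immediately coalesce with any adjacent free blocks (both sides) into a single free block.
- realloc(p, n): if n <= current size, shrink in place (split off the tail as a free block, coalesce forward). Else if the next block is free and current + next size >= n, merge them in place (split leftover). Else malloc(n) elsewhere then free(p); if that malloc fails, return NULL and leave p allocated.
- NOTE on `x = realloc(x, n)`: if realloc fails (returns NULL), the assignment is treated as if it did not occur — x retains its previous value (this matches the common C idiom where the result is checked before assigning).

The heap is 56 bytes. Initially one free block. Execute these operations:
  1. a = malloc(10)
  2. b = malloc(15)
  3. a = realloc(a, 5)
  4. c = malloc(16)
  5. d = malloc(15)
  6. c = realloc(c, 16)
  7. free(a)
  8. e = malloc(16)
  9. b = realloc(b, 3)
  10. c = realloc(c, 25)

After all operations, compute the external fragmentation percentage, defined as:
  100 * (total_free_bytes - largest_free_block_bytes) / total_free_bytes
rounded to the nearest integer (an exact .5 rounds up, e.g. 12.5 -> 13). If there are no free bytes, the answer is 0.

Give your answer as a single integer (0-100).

Answer: 45

Derivation:
Op 1: a = malloc(10) -> a = 0; heap: [0-9 ALLOC][10-55 FREE]
Op 2: b = malloc(15) -> b = 10; heap: [0-9 ALLOC][10-24 ALLOC][25-55 FREE]
Op 3: a = realloc(a, 5) -> a = 0; heap: [0-4 ALLOC][5-9 FREE][10-24 ALLOC][25-55 FREE]
Op 4: c = malloc(16) -> c = 25; heap: [0-4 ALLOC][5-9 FREE][10-24 ALLOC][25-40 ALLOC][41-55 FREE]
Op 5: d = malloc(15) -> d = 41; heap: [0-4 ALLOC][5-9 FREE][10-24 ALLOC][25-40 ALLOC][41-55 ALLOC]
Op 6: c = realloc(c, 16) -> c = 25; heap: [0-4 ALLOC][5-9 FREE][10-24 ALLOC][25-40 ALLOC][41-55 ALLOC]
Op 7: free(a) -> (freed a); heap: [0-9 FREE][10-24 ALLOC][25-40 ALLOC][41-55 ALLOC]
Op 8: e = malloc(16) -> e = NULL; heap: [0-9 FREE][10-24 ALLOC][25-40 ALLOC][41-55 ALLOC]
Op 9: b = realloc(b, 3) -> b = 10; heap: [0-9 FREE][10-12 ALLOC][13-24 FREE][25-40 ALLOC][41-55 ALLOC]
Op 10: c = realloc(c, 25) -> NULL (c unchanged); heap: [0-9 FREE][10-12 ALLOC][13-24 FREE][25-40 ALLOC][41-55 ALLOC]
Free blocks: [10 12] total_free=22 largest=12 -> 100*(22-12)/22 = 1000/22 ≈ 45.455 -> rounds to 45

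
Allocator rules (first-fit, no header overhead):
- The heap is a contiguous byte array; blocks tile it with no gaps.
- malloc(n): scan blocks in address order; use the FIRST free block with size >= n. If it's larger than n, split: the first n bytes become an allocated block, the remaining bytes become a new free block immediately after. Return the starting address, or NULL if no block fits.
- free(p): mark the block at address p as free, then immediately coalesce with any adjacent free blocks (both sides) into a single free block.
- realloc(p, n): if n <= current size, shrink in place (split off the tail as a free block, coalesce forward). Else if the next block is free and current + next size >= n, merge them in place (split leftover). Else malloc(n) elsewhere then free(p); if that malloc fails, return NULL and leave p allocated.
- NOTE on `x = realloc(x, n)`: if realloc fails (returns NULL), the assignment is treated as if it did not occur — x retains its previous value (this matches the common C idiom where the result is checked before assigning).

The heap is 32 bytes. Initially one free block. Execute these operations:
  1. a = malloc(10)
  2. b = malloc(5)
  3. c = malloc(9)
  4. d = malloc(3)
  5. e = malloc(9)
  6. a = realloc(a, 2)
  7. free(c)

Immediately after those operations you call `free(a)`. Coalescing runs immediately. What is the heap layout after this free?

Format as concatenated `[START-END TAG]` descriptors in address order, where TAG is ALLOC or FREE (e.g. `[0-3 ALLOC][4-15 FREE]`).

Op 1: a = malloc(10) -> a = 0; heap: [0-9 ALLOC][10-31 FREE]
Op 2: b = malloc(5) -> b = 10; heap: [0-9 ALLOC][10-14 ALLOC][15-31 FREE]
Op 3: c = malloc(9) -> c = 15; heap: [0-9 ALLOC][10-14 ALLOC][15-23 ALLOC][24-31 FREE]
Op 4: d = malloc(3) -> d = 24; heap: [0-9 ALLOC][10-14 ALLOC][15-23 ALLOC][24-26 ALLOC][27-31 FREE]
Op 5: e = malloc(9) -> e = NULL; heap: [0-9 ALLOC][10-14 ALLOC][15-23 ALLOC][24-26 ALLOC][27-31 FREE]
Op 6: a = realloc(a, 2) -> a = 0; heap: [0-1 ALLOC][2-9 FREE][10-14 ALLOC][15-23 ALLOC][24-26 ALLOC][27-31 FREE]
Op 7: free(c) -> (freed c); heap: [0-1 ALLOC][2-9 FREE][10-14 ALLOC][15-23 FREE][24-26 ALLOC][27-31 FREE]
free(a): a = 0 -> block [0-1 ALLOC]; mark free, coalesce with adjacent free neighbors -> [0-9 FREE][10-14 ALLOC][15-23 FREE][24-26 ALLOC][27-31 FREE]

Answer: [0-9 FREE][10-14 ALLOC][15-23 FREE][24-26 ALLOC][27-31 FREE]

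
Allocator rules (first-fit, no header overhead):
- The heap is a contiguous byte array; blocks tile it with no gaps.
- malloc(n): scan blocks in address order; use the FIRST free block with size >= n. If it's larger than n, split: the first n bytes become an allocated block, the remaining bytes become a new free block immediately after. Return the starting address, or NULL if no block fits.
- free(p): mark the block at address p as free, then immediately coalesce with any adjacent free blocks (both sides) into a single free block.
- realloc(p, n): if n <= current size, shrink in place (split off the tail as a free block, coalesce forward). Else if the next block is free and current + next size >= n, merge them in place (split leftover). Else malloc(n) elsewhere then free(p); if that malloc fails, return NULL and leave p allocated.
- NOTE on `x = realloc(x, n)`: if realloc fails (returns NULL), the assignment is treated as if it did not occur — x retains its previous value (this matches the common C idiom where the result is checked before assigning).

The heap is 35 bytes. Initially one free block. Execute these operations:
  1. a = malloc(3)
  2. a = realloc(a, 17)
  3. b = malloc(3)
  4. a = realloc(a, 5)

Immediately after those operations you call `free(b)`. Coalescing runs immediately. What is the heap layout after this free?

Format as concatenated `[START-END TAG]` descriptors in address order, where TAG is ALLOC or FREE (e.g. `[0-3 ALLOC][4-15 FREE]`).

Op 1: a = malloc(3) -> a = 0; heap: [0-2 ALLOC][3-34 FREE]
Op 2: a = realloc(a, 17) -> a = 0; heap: [0-16 ALLOC][17-34 FREE]
Op 3: b = malloc(3) -> b = 17; heap: [0-16 ALLOC][17-19 ALLOC][20-34 FREE]
Op 4: a = realloc(a, 5) -> a = 0; heap: [0-4 ALLOC][5-16 FREE][17-19 ALLOC][20-34 FREE]
free(b): b = 17 -> block [17-19 ALLOC]; mark free, coalesce with adjacent free neighbors -> [0-4 ALLOC][5-34 FREE]

Answer: [0-4 ALLOC][5-34 FREE]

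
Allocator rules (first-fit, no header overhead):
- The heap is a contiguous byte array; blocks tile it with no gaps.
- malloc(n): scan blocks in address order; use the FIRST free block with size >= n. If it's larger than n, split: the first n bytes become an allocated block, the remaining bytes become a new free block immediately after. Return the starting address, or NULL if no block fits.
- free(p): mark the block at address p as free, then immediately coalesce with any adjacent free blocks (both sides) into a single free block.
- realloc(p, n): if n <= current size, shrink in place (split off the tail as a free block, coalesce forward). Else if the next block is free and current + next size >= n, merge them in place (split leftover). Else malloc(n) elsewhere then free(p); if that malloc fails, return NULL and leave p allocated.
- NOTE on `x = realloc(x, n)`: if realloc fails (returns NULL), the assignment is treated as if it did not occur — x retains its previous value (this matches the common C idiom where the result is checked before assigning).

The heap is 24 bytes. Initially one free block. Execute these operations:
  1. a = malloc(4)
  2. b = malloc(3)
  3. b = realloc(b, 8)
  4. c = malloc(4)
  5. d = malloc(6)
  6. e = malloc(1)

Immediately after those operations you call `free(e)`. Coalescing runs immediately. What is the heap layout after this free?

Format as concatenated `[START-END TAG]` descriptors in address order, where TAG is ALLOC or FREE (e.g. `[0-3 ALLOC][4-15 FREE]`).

Op 1: a = malloc(4) -> a = 0; heap: [0-3 ALLOC][4-23 FREE]
Op 2: b = malloc(3) -> b = 4; heap: [0-3 ALLOC][4-6 ALLOC][7-23 FREE]
Op 3: b = realloc(b, 8) -> b = 4; heap: [0-3 ALLOC][4-11 ALLOC][12-23 FREE]
Op 4: c = malloc(4) -> c = 12; heap: [0-3 ALLOC][4-11 ALLOC][12-15 ALLOC][16-23 FREE]
Op 5: d = malloc(6) -> d = 16; heap: [0-3 ALLOC][4-11 ALLOC][12-15 ALLOC][16-21 ALLOC][22-23 FREE]
Op 6: e = malloc(1) -> e = 22; heap: [0-3 ALLOC][4-11 ALLOC][12-15 ALLOC][16-21 ALLOC][22-22 ALLOC][23-23 FREE]
free(e): e = 22 -> block [22-22 ALLOC]; mark free, coalesce with adjacent free neighbors -> [0-3 ALLOC][4-11 ALLOC][12-15 ALLOC][16-21 ALLOC][22-23 FREE]

Answer: [0-3 ALLOC][4-11 ALLOC][12-15 ALLOC][16-21 ALLOC][22-23 FREE]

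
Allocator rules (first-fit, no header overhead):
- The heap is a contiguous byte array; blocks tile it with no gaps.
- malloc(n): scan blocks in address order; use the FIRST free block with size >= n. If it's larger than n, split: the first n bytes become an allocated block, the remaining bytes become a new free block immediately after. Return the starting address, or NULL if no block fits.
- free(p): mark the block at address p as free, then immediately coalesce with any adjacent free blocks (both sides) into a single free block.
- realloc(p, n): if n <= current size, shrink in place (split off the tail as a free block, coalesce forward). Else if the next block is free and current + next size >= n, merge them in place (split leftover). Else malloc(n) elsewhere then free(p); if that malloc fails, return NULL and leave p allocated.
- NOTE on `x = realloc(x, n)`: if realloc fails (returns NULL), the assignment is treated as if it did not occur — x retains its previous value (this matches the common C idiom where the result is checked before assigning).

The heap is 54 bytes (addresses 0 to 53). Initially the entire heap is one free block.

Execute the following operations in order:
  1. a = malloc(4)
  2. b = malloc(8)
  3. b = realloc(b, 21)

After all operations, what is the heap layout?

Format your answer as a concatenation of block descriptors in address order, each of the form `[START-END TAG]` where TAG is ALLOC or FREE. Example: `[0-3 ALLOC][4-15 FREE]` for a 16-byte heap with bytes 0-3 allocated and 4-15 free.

Answer: [0-3 ALLOC][4-24 ALLOC][25-53 FREE]

Derivation:
Op 1: a = malloc(4) -> a = 0; heap: [0-3 ALLOC][4-53 FREE]
Op 2: b = malloc(8) -> b = 4; heap: [0-3 ALLOC][4-11 ALLOC][12-53 FREE]
Op 3: b = realloc(b, 21) -> b = 4; heap: [0-3 ALLOC][4-24 ALLOC][25-53 FREE]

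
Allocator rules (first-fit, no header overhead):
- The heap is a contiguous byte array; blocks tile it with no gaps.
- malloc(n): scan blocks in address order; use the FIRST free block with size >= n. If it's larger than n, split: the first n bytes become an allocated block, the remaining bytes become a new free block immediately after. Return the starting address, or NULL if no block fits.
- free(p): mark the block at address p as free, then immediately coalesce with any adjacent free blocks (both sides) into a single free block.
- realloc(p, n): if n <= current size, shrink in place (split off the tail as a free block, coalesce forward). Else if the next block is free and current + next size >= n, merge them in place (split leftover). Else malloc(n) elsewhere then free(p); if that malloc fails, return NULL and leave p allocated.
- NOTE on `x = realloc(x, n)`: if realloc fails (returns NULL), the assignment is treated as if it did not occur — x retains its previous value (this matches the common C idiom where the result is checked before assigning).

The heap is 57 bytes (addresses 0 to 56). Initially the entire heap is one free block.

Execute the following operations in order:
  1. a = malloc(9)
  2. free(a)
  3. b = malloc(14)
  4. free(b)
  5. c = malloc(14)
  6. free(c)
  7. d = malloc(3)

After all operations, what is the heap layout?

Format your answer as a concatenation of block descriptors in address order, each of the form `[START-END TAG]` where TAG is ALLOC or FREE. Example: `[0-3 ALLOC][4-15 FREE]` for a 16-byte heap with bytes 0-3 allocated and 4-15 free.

Op 1: a = malloc(9) -> a = 0; heap: [0-8 ALLOC][9-56 FREE]
Op 2: free(a) -> (freed a); heap: [0-56 FREE]
Op 3: b = malloc(14) -> b = 0; heap: [0-13 ALLOC][14-56 FREE]
Op 4: free(b) -> (freed b); heap: [0-56 FREE]
Op 5: c = malloc(14) -> c = 0; heap: [0-13 ALLOC][14-56 FREE]
Op 6: free(c) -> (freed c); heap: [0-56 FREE]
Op 7: d = malloc(3) -> d = 0; heap: [0-2 ALLOC][3-56 FREE]

Answer: [0-2 ALLOC][3-56 FREE]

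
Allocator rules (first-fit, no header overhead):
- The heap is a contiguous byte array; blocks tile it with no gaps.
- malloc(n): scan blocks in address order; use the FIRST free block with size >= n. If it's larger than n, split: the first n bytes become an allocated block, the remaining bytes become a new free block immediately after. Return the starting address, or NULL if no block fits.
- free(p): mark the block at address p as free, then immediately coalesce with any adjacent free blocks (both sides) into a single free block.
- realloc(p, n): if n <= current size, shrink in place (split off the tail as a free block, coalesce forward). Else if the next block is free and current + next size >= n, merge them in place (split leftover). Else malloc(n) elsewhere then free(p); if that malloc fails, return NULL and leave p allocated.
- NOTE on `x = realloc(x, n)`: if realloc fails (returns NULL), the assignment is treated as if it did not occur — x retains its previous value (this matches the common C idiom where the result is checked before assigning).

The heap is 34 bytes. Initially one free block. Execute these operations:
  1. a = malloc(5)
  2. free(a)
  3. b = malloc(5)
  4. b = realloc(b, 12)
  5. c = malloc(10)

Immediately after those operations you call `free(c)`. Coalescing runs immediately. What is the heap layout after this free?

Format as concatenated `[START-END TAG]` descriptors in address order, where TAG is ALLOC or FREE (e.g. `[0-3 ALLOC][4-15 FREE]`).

Op 1: a = malloc(5) -> a = 0; heap: [0-4 ALLOC][5-33 FREE]
Op 2: free(a) -> (freed a); heap: [0-33 FREE]
Op 3: b = malloc(5) -> b = 0; heap: [0-4 ALLOC][5-33 FREE]
Op 4: b = realloc(b, 12) -> b = 0; heap: [0-11 ALLOC][12-33 FREE]
Op 5: c = malloc(10) -> c = 12; heap: [0-11 ALLOC][12-21 ALLOC][22-33 FREE]
free(c): c = 12 -> block [12-21 ALLOC]; mark free, coalesce with adjacent free neighbors -> [0-11 ALLOC][12-33 FREE]

Answer: [0-11 ALLOC][12-33 FREE]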